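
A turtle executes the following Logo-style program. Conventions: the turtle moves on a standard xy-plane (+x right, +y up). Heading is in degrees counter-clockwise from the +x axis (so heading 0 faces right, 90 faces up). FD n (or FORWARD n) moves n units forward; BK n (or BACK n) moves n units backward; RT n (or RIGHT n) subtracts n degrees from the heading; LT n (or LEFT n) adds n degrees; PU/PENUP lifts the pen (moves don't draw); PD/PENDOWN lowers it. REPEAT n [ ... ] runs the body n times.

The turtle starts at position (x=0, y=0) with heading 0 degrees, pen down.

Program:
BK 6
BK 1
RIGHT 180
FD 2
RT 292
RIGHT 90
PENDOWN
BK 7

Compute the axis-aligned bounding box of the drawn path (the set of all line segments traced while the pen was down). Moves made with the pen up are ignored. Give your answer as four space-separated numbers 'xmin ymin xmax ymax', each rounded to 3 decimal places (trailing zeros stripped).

Answer: -9 -2.622 0 0

Derivation:
Executing turtle program step by step:
Start: pos=(0,0), heading=0, pen down
BK 6: (0,0) -> (-6,0) [heading=0, draw]
BK 1: (-6,0) -> (-7,0) [heading=0, draw]
RT 180: heading 0 -> 180
FD 2: (-7,0) -> (-9,0) [heading=180, draw]
RT 292: heading 180 -> 248
RT 90: heading 248 -> 158
PD: pen down
BK 7: (-9,0) -> (-2.51,-2.622) [heading=158, draw]
Final: pos=(-2.51,-2.622), heading=158, 4 segment(s) drawn

Segment endpoints: x in {-9, -7, -6, -2.51, 0}, y in {-2.622, 0, 0}
xmin=-9, ymin=-2.622, xmax=0, ymax=0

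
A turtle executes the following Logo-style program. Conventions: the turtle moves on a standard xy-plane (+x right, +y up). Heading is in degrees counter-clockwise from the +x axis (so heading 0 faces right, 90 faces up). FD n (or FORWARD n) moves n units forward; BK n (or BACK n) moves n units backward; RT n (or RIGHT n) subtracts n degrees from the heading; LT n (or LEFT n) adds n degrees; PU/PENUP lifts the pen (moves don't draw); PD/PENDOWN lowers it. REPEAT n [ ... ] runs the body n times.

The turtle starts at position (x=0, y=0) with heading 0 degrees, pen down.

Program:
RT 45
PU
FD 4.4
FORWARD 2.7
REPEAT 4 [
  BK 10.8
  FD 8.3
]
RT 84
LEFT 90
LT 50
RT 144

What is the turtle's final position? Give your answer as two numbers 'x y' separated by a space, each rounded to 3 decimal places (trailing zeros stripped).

Answer: -2.051 2.051

Derivation:
Executing turtle program step by step:
Start: pos=(0,0), heading=0, pen down
RT 45: heading 0 -> 315
PU: pen up
FD 4.4: (0,0) -> (3.111,-3.111) [heading=315, move]
FD 2.7: (3.111,-3.111) -> (5.02,-5.02) [heading=315, move]
REPEAT 4 [
  -- iteration 1/4 --
  BK 10.8: (5.02,-5.02) -> (-2.616,2.616) [heading=315, move]
  FD 8.3: (-2.616,2.616) -> (3.253,-3.253) [heading=315, move]
  -- iteration 2/4 --
  BK 10.8: (3.253,-3.253) -> (-4.384,4.384) [heading=315, move]
  FD 8.3: (-4.384,4.384) -> (1.485,-1.485) [heading=315, move]
  -- iteration 3/4 --
  BK 10.8: (1.485,-1.485) -> (-6.152,6.152) [heading=315, move]
  FD 8.3: (-6.152,6.152) -> (-0.283,0.283) [heading=315, move]
  -- iteration 4/4 --
  BK 10.8: (-0.283,0.283) -> (-7.92,7.92) [heading=315, move]
  FD 8.3: (-7.92,7.92) -> (-2.051,2.051) [heading=315, move]
]
RT 84: heading 315 -> 231
LT 90: heading 231 -> 321
LT 50: heading 321 -> 11
RT 144: heading 11 -> 227
Final: pos=(-2.051,2.051), heading=227, 0 segment(s) drawn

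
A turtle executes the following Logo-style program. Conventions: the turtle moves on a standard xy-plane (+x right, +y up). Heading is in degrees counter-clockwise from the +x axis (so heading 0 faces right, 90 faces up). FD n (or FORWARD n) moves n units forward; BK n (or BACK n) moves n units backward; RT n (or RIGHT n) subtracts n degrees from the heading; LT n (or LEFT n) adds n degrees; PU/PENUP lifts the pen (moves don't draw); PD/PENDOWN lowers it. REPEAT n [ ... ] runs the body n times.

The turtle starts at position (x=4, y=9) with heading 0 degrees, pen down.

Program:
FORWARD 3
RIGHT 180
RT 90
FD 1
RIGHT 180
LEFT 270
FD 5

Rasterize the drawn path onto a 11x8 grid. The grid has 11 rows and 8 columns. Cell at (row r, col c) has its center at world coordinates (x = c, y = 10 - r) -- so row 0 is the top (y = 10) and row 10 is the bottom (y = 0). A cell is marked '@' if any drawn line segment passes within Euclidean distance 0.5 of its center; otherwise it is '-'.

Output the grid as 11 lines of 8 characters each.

Answer: --@@@@@@
----@@@@
--------
--------
--------
--------
--------
--------
--------
--------
--------

Derivation:
Segment 0: (4,9) -> (7,9)
Segment 1: (7,9) -> (7,10)
Segment 2: (7,10) -> (2,10)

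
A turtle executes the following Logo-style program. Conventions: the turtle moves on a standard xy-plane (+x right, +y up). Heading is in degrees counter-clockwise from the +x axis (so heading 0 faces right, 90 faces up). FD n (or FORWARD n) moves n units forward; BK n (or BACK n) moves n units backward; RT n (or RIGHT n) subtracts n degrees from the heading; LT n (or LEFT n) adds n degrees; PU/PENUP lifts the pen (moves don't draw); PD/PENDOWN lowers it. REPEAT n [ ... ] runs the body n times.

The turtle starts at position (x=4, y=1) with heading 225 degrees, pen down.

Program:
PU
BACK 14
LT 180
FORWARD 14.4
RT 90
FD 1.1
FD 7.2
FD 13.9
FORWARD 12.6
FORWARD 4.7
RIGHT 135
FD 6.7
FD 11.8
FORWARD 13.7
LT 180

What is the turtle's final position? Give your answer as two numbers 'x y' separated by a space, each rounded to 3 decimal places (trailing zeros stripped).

Answer: 19.813 -6.849

Derivation:
Executing turtle program step by step:
Start: pos=(4,1), heading=225, pen down
PU: pen up
BK 14: (4,1) -> (13.899,10.899) [heading=225, move]
LT 180: heading 225 -> 45
FD 14.4: (13.899,10.899) -> (24.082,21.082) [heading=45, move]
RT 90: heading 45 -> 315
FD 1.1: (24.082,21.082) -> (24.86,20.304) [heading=315, move]
FD 7.2: (24.86,20.304) -> (29.951,15.213) [heading=315, move]
FD 13.9: (29.951,15.213) -> (39.78,5.384) [heading=315, move]
FD 12.6: (39.78,5.384) -> (48.689,-3.525) [heading=315, move]
FD 4.7: (48.689,-3.525) -> (52.013,-6.849) [heading=315, move]
RT 135: heading 315 -> 180
FD 6.7: (52.013,-6.849) -> (45.313,-6.849) [heading=180, move]
FD 11.8: (45.313,-6.849) -> (33.513,-6.849) [heading=180, move]
FD 13.7: (33.513,-6.849) -> (19.813,-6.849) [heading=180, move]
LT 180: heading 180 -> 0
Final: pos=(19.813,-6.849), heading=0, 0 segment(s) drawn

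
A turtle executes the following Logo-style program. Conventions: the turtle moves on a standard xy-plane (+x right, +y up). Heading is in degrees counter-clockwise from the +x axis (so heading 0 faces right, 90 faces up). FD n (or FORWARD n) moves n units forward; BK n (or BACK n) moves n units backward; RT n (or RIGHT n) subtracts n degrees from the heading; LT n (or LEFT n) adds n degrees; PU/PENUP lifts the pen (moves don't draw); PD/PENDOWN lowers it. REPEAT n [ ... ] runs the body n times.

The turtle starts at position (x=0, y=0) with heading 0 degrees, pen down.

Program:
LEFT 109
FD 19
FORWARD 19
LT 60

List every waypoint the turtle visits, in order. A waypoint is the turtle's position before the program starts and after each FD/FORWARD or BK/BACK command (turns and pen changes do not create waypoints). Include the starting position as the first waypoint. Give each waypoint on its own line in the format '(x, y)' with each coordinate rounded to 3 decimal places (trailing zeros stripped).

Executing turtle program step by step:
Start: pos=(0,0), heading=0, pen down
LT 109: heading 0 -> 109
FD 19: (0,0) -> (-6.186,17.965) [heading=109, draw]
FD 19: (-6.186,17.965) -> (-12.372,35.93) [heading=109, draw]
LT 60: heading 109 -> 169
Final: pos=(-12.372,35.93), heading=169, 2 segment(s) drawn
Waypoints (3 total):
(0, 0)
(-6.186, 17.965)
(-12.372, 35.93)

Answer: (0, 0)
(-6.186, 17.965)
(-12.372, 35.93)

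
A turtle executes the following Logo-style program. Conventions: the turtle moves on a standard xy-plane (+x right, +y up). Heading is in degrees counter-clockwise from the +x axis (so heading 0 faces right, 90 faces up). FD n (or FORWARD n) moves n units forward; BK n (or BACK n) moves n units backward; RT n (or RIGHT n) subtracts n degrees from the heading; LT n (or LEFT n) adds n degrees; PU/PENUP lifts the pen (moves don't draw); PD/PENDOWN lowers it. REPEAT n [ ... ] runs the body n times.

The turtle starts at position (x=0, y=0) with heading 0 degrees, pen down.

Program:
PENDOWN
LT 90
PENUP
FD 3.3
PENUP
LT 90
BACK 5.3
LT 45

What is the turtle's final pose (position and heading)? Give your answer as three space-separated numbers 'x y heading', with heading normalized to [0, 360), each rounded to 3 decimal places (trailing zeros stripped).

Executing turtle program step by step:
Start: pos=(0,0), heading=0, pen down
PD: pen down
LT 90: heading 0 -> 90
PU: pen up
FD 3.3: (0,0) -> (0,3.3) [heading=90, move]
PU: pen up
LT 90: heading 90 -> 180
BK 5.3: (0,3.3) -> (5.3,3.3) [heading=180, move]
LT 45: heading 180 -> 225
Final: pos=(5.3,3.3), heading=225, 0 segment(s) drawn

Answer: 5.3 3.3 225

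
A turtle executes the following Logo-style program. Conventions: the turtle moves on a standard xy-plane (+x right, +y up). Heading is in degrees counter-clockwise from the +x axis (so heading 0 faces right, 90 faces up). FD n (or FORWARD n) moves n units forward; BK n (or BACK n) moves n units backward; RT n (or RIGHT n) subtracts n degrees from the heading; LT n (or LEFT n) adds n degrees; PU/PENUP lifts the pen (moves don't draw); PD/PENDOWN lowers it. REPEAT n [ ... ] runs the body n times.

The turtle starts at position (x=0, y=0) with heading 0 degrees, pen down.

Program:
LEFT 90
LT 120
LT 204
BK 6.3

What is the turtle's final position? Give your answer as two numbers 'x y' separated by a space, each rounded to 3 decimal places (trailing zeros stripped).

Executing turtle program step by step:
Start: pos=(0,0), heading=0, pen down
LT 90: heading 0 -> 90
LT 120: heading 90 -> 210
LT 204: heading 210 -> 54
BK 6.3: (0,0) -> (-3.703,-5.097) [heading=54, draw]
Final: pos=(-3.703,-5.097), heading=54, 1 segment(s) drawn

Answer: -3.703 -5.097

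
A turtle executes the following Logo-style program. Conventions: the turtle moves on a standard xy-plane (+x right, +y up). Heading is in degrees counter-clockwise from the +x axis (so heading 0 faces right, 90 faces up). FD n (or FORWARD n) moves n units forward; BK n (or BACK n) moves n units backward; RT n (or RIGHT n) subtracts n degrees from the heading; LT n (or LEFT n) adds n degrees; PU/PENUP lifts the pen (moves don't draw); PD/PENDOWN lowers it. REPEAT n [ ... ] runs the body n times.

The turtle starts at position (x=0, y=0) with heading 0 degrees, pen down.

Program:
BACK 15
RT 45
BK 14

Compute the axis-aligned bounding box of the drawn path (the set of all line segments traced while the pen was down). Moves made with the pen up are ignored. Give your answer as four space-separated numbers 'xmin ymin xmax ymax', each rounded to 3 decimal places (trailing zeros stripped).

Answer: -24.899 0 0 9.899

Derivation:
Executing turtle program step by step:
Start: pos=(0,0), heading=0, pen down
BK 15: (0,0) -> (-15,0) [heading=0, draw]
RT 45: heading 0 -> 315
BK 14: (-15,0) -> (-24.899,9.899) [heading=315, draw]
Final: pos=(-24.899,9.899), heading=315, 2 segment(s) drawn

Segment endpoints: x in {-24.899, -15, 0}, y in {0, 9.899}
xmin=-24.899, ymin=0, xmax=0, ymax=9.899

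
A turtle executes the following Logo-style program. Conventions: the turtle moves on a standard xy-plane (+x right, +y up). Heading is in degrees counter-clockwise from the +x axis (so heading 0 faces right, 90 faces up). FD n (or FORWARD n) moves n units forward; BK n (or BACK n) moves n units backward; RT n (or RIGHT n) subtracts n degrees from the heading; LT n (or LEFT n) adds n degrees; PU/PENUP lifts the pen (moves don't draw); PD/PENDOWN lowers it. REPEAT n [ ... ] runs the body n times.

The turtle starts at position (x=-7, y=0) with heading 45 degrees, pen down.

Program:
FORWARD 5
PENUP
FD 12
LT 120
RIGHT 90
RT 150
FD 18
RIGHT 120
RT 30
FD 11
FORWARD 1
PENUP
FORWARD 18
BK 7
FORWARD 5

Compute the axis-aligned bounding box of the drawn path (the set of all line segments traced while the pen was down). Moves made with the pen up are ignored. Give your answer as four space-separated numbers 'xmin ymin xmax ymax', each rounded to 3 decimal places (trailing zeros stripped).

Executing turtle program step by step:
Start: pos=(-7,0), heading=45, pen down
FD 5: (-7,0) -> (-3.464,3.536) [heading=45, draw]
PU: pen up
FD 12: (-3.464,3.536) -> (5.021,12.021) [heading=45, move]
LT 120: heading 45 -> 165
RT 90: heading 165 -> 75
RT 150: heading 75 -> 285
FD 18: (5.021,12.021) -> (9.68,-5.366) [heading=285, move]
RT 120: heading 285 -> 165
RT 30: heading 165 -> 135
FD 11: (9.68,-5.366) -> (1.901,2.412) [heading=135, move]
FD 1: (1.901,2.412) -> (1.194,3.119) [heading=135, move]
PU: pen up
FD 18: (1.194,3.119) -> (-11.534,15.847) [heading=135, move]
BK 7: (-11.534,15.847) -> (-6.584,10.898) [heading=135, move]
FD 5: (-6.584,10.898) -> (-10.119,14.433) [heading=135, move]
Final: pos=(-10.119,14.433), heading=135, 1 segment(s) drawn

Segment endpoints: x in {-7, -3.464}, y in {0, 3.536}
xmin=-7, ymin=0, xmax=-3.464, ymax=3.536

Answer: -7 0 -3.464 3.536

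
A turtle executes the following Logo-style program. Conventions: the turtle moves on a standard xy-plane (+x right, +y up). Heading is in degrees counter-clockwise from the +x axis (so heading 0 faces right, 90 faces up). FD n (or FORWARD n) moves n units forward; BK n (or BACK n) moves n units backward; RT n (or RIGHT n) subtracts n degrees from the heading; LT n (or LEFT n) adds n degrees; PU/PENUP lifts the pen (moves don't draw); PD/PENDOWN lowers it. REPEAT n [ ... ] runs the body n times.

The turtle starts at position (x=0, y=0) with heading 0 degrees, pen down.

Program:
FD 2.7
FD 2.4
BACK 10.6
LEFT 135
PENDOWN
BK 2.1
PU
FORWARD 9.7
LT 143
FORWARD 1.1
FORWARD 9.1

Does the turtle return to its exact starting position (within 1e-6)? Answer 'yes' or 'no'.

Answer: no

Derivation:
Executing turtle program step by step:
Start: pos=(0,0), heading=0, pen down
FD 2.7: (0,0) -> (2.7,0) [heading=0, draw]
FD 2.4: (2.7,0) -> (5.1,0) [heading=0, draw]
BK 10.6: (5.1,0) -> (-5.5,0) [heading=0, draw]
LT 135: heading 0 -> 135
PD: pen down
BK 2.1: (-5.5,0) -> (-4.015,-1.485) [heading=135, draw]
PU: pen up
FD 9.7: (-4.015,-1.485) -> (-10.874,5.374) [heading=135, move]
LT 143: heading 135 -> 278
FD 1.1: (-10.874,5.374) -> (-10.721,4.285) [heading=278, move]
FD 9.1: (-10.721,4.285) -> (-9.454,-4.727) [heading=278, move]
Final: pos=(-9.454,-4.727), heading=278, 4 segment(s) drawn

Start position: (0, 0)
Final position: (-9.454, -4.727)
Distance = 10.57; >= 1e-6 -> NOT closed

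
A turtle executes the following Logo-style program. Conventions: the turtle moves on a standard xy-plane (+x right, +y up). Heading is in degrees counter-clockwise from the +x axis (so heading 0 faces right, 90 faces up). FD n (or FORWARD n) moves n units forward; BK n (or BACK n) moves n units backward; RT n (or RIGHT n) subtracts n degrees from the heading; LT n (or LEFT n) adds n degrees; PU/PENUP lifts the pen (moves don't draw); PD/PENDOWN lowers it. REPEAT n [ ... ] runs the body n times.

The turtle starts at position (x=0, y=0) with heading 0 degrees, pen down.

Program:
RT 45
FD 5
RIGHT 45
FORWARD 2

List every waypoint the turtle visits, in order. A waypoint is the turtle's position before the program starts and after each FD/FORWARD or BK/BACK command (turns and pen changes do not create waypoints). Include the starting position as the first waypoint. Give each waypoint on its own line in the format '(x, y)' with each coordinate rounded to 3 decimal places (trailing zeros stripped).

Answer: (0, 0)
(3.536, -3.536)
(3.536, -5.536)

Derivation:
Executing turtle program step by step:
Start: pos=(0,0), heading=0, pen down
RT 45: heading 0 -> 315
FD 5: (0,0) -> (3.536,-3.536) [heading=315, draw]
RT 45: heading 315 -> 270
FD 2: (3.536,-3.536) -> (3.536,-5.536) [heading=270, draw]
Final: pos=(3.536,-5.536), heading=270, 2 segment(s) drawn
Waypoints (3 total):
(0, 0)
(3.536, -3.536)
(3.536, -5.536)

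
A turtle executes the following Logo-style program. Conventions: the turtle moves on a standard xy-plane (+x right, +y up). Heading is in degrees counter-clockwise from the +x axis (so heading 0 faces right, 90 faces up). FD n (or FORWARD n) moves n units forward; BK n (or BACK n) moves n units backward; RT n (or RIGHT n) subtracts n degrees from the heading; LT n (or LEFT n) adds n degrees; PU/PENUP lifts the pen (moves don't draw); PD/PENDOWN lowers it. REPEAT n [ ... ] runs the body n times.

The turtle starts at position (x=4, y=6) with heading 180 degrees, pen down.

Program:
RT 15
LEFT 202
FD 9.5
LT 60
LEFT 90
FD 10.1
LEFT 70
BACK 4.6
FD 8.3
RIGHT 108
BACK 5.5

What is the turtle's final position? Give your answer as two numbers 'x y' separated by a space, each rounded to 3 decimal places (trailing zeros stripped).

Answer: 4.275 3.588

Derivation:
Executing turtle program step by step:
Start: pos=(4,6), heading=180, pen down
RT 15: heading 180 -> 165
LT 202: heading 165 -> 7
FD 9.5: (4,6) -> (13.429,7.158) [heading=7, draw]
LT 60: heading 7 -> 67
LT 90: heading 67 -> 157
FD 10.1: (13.429,7.158) -> (4.132,11.104) [heading=157, draw]
LT 70: heading 157 -> 227
BK 4.6: (4.132,11.104) -> (7.269,14.468) [heading=227, draw]
FD 8.3: (7.269,14.468) -> (1.609,8.398) [heading=227, draw]
RT 108: heading 227 -> 119
BK 5.5: (1.609,8.398) -> (4.275,3.588) [heading=119, draw]
Final: pos=(4.275,3.588), heading=119, 5 segment(s) drawn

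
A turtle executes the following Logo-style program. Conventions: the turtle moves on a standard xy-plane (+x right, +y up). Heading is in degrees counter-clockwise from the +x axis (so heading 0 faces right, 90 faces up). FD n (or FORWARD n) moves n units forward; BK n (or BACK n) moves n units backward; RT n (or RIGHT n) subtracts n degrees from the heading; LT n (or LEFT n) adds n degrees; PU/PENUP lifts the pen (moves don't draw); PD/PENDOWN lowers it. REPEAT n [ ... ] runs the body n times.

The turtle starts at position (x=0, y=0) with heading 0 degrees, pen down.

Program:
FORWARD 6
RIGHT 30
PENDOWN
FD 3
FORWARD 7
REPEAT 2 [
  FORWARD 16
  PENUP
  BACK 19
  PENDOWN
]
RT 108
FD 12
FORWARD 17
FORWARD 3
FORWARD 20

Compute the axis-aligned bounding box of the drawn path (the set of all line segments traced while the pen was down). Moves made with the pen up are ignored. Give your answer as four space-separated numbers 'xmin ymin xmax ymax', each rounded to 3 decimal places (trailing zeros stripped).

Answer: -29.179 -36.795 28.517 0

Derivation:
Executing turtle program step by step:
Start: pos=(0,0), heading=0, pen down
FD 6: (0,0) -> (6,0) [heading=0, draw]
RT 30: heading 0 -> 330
PD: pen down
FD 3: (6,0) -> (8.598,-1.5) [heading=330, draw]
FD 7: (8.598,-1.5) -> (14.66,-5) [heading=330, draw]
REPEAT 2 [
  -- iteration 1/2 --
  FD 16: (14.66,-5) -> (28.517,-13) [heading=330, draw]
  PU: pen up
  BK 19: (28.517,-13) -> (12.062,-3.5) [heading=330, move]
  PD: pen down
  -- iteration 2/2 --
  FD 16: (12.062,-3.5) -> (25.919,-11.5) [heading=330, draw]
  PU: pen up
  BK 19: (25.919,-11.5) -> (9.464,-2) [heading=330, move]
  PD: pen down
]
RT 108: heading 330 -> 222
FD 12: (9.464,-2) -> (0.546,-10.03) [heading=222, draw]
FD 17: (0.546,-10.03) -> (-12.087,-21.405) [heading=222, draw]
FD 3: (-12.087,-21.405) -> (-14.317,-23.412) [heading=222, draw]
FD 20: (-14.317,-23.412) -> (-29.179,-36.795) [heading=222, draw]
Final: pos=(-29.179,-36.795), heading=222, 9 segment(s) drawn

Segment endpoints: x in {-29.179, -14.317, -12.087, 0, 0.546, 6, 8.598, 9.464, 12.062, 14.66, 25.919, 28.517}, y in {-36.795, -23.412, -21.405, -13, -11.5, -10.03, -5, -3.5, -2, -1.5, 0}
xmin=-29.179, ymin=-36.795, xmax=28.517, ymax=0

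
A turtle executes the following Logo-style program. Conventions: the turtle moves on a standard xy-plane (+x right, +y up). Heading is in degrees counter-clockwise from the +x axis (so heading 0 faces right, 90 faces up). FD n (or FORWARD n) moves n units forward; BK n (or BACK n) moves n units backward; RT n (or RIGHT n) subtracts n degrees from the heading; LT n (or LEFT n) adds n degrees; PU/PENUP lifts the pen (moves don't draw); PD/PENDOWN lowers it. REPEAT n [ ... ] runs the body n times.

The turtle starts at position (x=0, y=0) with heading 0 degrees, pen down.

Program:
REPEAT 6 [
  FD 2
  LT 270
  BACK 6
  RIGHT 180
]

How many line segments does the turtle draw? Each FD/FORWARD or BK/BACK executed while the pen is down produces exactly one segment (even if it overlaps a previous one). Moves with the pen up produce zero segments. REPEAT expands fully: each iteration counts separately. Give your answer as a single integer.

Answer: 12

Derivation:
Executing turtle program step by step:
Start: pos=(0,0), heading=0, pen down
REPEAT 6 [
  -- iteration 1/6 --
  FD 2: (0,0) -> (2,0) [heading=0, draw]
  LT 270: heading 0 -> 270
  BK 6: (2,0) -> (2,6) [heading=270, draw]
  RT 180: heading 270 -> 90
  -- iteration 2/6 --
  FD 2: (2,6) -> (2,8) [heading=90, draw]
  LT 270: heading 90 -> 0
  BK 6: (2,8) -> (-4,8) [heading=0, draw]
  RT 180: heading 0 -> 180
  -- iteration 3/6 --
  FD 2: (-4,8) -> (-6,8) [heading=180, draw]
  LT 270: heading 180 -> 90
  BK 6: (-6,8) -> (-6,2) [heading=90, draw]
  RT 180: heading 90 -> 270
  -- iteration 4/6 --
  FD 2: (-6,2) -> (-6,0) [heading=270, draw]
  LT 270: heading 270 -> 180
  BK 6: (-6,0) -> (0,0) [heading=180, draw]
  RT 180: heading 180 -> 0
  -- iteration 5/6 --
  FD 2: (0,0) -> (2,0) [heading=0, draw]
  LT 270: heading 0 -> 270
  BK 6: (2,0) -> (2,6) [heading=270, draw]
  RT 180: heading 270 -> 90
  -- iteration 6/6 --
  FD 2: (2,6) -> (2,8) [heading=90, draw]
  LT 270: heading 90 -> 0
  BK 6: (2,8) -> (-4,8) [heading=0, draw]
  RT 180: heading 0 -> 180
]
Final: pos=(-4,8), heading=180, 12 segment(s) drawn
Segments drawn: 12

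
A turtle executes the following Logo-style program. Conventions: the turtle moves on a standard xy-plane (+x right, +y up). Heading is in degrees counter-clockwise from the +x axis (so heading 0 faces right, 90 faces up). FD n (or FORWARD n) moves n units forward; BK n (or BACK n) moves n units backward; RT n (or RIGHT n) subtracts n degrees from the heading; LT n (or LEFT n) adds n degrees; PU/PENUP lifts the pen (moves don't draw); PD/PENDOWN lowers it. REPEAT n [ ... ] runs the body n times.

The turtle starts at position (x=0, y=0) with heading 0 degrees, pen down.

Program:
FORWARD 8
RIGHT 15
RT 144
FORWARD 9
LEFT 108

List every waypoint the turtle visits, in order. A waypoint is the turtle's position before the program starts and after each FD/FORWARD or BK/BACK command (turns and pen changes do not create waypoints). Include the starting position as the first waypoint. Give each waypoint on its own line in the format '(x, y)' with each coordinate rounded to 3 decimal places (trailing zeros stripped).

Answer: (0, 0)
(8, 0)
(-0.402, -3.225)

Derivation:
Executing turtle program step by step:
Start: pos=(0,0), heading=0, pen down
FD 8: (0,0) -> (8,0) [heading=0, draw]
RT 15: heading 0 -> 345
RT 144: heading 345 -> 201
FD 9: (8,0) -> (-0.402,-3.225) [heading=201, draw]
LT 108: heading 201 -> 309
Final: pos=(-0.402,-3.225), heading=309, 2 segment(s) drawn
Waypoints (3 total):
(0, 0)
(8, 0)
(-0.402, -3.225)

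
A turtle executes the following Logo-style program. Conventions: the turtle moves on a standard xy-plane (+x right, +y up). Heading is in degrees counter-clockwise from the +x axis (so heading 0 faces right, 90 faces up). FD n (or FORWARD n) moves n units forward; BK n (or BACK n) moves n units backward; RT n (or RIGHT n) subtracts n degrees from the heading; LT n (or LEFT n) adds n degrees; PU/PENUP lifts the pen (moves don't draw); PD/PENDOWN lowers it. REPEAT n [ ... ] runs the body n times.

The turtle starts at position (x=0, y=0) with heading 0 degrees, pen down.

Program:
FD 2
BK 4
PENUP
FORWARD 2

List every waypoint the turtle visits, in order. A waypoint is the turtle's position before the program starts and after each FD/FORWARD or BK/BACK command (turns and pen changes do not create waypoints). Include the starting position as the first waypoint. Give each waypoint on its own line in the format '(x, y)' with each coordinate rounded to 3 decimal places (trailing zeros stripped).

Executing turtle program step by step:
Start: pos=(0,0), heading=0, pen down
FD 2: (0,0) -> (2,0) [heading=0, draw]
BK 4: (2,0) -> (-2,0) [heading=0, draw]
PU: pen up
FD 2: (-2,0) -> (0,0) [heading=0, move]
Final: pos=(0,0), heading=0, 2 segment(s) drawn
Waypoints (4 total):
(0, 0)
(2, 0)
(-2, 0)
(0, 0)

Answer: (0, 0)
(2, 0)
(-2, 0)
(0, 0)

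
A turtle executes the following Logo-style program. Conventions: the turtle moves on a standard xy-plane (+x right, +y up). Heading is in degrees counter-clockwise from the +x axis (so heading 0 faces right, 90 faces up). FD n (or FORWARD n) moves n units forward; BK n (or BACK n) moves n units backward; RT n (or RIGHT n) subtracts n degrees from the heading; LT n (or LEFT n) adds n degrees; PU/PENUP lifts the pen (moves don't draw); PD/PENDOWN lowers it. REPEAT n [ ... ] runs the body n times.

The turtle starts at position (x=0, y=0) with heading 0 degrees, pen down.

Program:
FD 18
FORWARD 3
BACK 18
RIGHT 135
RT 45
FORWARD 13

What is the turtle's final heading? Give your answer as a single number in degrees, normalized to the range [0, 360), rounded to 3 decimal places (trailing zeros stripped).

Answer: 180

Derivation:
Executing turtle program step by step:
Start: pos=(0,0), heading=0, pen down
FD 18: (0,0) -> (18,0) [heading=0, draw]
FD 3: (18,0) -> (21,0) [heading=0, draw]
BK 18: (21,0) -> (3,0) [heading=0, draw]
RT 135: heading 0 -> 225
RT 45: heading 225 -> 180
FD 13: (3,0) -> (-10,0) [heading=180, draw]
Final: pos=(-10,0), heading=180, 4 segment(s) drawn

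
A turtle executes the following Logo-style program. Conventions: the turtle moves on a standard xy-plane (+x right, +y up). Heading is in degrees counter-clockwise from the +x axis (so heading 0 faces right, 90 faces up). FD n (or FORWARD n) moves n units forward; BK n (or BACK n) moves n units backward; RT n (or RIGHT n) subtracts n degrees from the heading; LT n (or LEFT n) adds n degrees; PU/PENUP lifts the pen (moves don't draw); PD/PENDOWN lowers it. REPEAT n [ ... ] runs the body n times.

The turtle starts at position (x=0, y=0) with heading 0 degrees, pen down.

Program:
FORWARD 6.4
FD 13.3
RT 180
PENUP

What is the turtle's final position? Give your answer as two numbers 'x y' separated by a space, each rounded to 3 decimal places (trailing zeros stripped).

Executing turtle program step by step:
Start: pos=(0,0), heading=0, pen down
FD 6.4: (0,0) -> (6.4,0) [heading=0, draw]
FD 13.3: (6.4,0) -> (19.7,0) [heading=0, draw]
RT 180: heading 0 -> 180
PU: pen up
Final: pos=(19.7,0), heading=180, 2 segment(s) drawn

Answer: 19.7 0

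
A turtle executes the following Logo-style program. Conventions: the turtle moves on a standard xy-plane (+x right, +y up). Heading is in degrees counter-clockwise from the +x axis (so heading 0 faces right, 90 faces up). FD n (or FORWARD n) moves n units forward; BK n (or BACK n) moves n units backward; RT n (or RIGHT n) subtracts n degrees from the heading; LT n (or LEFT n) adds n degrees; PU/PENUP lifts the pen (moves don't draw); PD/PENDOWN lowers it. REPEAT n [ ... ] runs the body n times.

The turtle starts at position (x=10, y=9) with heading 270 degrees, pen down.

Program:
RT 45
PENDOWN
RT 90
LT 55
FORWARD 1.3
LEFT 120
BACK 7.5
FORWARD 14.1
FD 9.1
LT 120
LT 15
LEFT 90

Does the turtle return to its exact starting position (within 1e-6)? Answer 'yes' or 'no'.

Answer: no

Derivation:
Executing turtle program step by step:
Start: pos=(10,9), heading=270, pen down
RT 45: heading 270 -> 225
PD: pen down
RT 90: heading 225 -> 135
LT 55: heading 135 -> 190
FD 1.3: (10,9) -> (8.72,8.774) [heading=190, draw]
LT 120: heading 190 -> 310
BK 7.5: (8.72,8.774) -> (3.899,14.52) [heading=310, draw]
FD 14.1: (3.899,14.52) -> (12.962,3.718) [heading=310, draw]
FD 9.1: (12.962,3.718) -> (18.812,-3.253) [heading=310, draw]
LT 120: heading 310 -> 70
LT 15: heading 70 -> 85
LT 90: heading 85 -> 175
Final: pos=(18.812,-3.253), heading=175, 4 segment(s) drawn

Start position: (10, 9)
Final position: (18.812, -3.253)
Distance = 15.092; >= 1e-6 -> NOT closed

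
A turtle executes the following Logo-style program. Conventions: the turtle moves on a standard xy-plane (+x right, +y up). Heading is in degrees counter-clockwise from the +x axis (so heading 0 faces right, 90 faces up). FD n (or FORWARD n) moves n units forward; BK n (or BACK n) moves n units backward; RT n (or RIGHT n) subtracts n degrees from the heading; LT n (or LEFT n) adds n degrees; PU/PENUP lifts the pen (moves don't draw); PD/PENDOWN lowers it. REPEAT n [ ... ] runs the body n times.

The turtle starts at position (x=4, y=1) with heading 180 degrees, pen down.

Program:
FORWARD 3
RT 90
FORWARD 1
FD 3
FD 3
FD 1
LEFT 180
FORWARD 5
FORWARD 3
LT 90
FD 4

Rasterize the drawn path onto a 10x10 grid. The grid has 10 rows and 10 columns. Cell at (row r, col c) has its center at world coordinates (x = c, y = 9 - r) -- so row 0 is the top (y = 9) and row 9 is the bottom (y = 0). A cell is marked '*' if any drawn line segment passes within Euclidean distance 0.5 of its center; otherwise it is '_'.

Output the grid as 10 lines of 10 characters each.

Segment 0: (4,1) -> (1,1)
Segment 1: (1,1) -> (1,2)
Segment 2: (1,2) -> (1,5)
Segment 3: (1,5) -> (1,8)
Segment 4: (1,8) -> (1,9)
Segment 5: (1,9) -> (1,4)
Segment 6: (1,4) -> (1,1)
Segment 7: (1,1) -> (5,1)

Answer: _*________
_*________
_*________
_*________
_*________
_*________
_*________
_*________
_*****____
__________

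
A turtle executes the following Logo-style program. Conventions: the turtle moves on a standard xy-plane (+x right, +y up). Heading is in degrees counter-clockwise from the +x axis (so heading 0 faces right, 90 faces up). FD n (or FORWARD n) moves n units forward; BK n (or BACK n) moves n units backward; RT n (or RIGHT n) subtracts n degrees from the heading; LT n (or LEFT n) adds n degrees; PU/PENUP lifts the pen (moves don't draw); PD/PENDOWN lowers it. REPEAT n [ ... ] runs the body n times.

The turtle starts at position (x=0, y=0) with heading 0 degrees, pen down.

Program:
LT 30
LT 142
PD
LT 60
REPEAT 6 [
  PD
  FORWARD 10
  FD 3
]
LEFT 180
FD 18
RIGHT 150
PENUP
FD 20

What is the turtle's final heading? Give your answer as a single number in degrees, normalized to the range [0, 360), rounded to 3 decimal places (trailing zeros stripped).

Answer: 262

Derivation:
Executing turtle program step by step:
Start: pos=(0,0), heading=0, pen down
LT 30: heading 0 -> 30
LT 142: heading 30 -> 172
PD: pen down
LT 60: heading 172 -> 232
REPEAT 6 [
  -- iteration 1/6 --
  PD: pen down
  FD 10: (0,0) -> (-6.157,-7.88) [heading=232, draw]
  FD 3: (-6.157,-7.88) -> (-8.004,-10.244) [heading=232, draw]
  -- iteration 2/6 --
  PD: pen down
  FD 10: (-8.004,-10.244) -> (-14.16,-18.124) [heading=232, draw]
  FD 3: (-14.16,-18.124) -> (-16.007,-20.488) [heading=232, draw]
  -- iteration 3/6 --
  PD: pen down
  FD 10: (-16.007,-20.488) -> (-22.164,-28.368) [heading=232, draw]
  FD 3: (-22.164,-28.368) -> (-24.011,-30.732) [heading=232, draw]
  -- iteration 4/6 --
  PD: pen down
  FD 10: (-24.011,-30.732) -> (-30.167,-38.613) [heading=232, draw]
  FD 3: (-30.167,-38.613) -> (-32.014,-40.977) [heading=232, draw]
  -- iteration 5/6 --
  PD: pen down
  FD 10: (-32.014,-40.977) -> (-38.171,-48.857) [heading=232, draw]
  FD 3: (-38.171,-48.857) -> (-40.018,-51.221) [heading=232, draw]
  -- iteration 6/6 --
  PD: pen down
  FD 10: (-40.018,-51.221) -> (-46.175,-59.101) [heading=232, draw]
  FD 3: (-46.175,-59.101) -> (-48.022,-61.465) [heading=232, draw]
]
LT 180: heading 232 -> 52
FD 18: (-48.022,-61.465) -> (-36.94,-47.281) [heading=52, draw]
RT 150: heading 52 -> 262
PU: pen up
FD 20: (-36.94,-47.281) -> (-39.723,-67.086) [heading=262, move]
Final: pos=(-39.723,-67.086), heading=262, 13 segment(s) drawn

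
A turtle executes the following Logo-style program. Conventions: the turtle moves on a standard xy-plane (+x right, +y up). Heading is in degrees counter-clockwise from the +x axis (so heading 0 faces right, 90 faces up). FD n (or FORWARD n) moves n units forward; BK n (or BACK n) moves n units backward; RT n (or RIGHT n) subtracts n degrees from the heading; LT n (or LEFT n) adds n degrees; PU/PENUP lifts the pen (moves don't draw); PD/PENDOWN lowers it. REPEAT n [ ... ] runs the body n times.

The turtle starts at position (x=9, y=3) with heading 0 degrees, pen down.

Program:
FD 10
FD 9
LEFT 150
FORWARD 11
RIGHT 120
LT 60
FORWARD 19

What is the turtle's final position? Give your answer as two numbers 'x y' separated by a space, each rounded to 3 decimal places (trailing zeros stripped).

Executing turtle program step by step:
Start: pos=(9,3), heading=0, pen down
FD 10: (9,3) -> (19,3) [heading=0, draw]
FD 9: (19,3) -> (28,3) [heading=0, draw]
LT 150: heading 0 -> 150
FD 11: (28,3) -> (18.474,8.5) [heading=150, draw]
RT 120: heading 150 -> 30
LT 60: heading 30 -> 90
FD 19: (18.474,8.5) -> (18.474,27.5) [heading=90, draw]
Final: pos=(18.474,27.5), heading=90, 4 segment(s) drawn

Answer: 18.474 27.5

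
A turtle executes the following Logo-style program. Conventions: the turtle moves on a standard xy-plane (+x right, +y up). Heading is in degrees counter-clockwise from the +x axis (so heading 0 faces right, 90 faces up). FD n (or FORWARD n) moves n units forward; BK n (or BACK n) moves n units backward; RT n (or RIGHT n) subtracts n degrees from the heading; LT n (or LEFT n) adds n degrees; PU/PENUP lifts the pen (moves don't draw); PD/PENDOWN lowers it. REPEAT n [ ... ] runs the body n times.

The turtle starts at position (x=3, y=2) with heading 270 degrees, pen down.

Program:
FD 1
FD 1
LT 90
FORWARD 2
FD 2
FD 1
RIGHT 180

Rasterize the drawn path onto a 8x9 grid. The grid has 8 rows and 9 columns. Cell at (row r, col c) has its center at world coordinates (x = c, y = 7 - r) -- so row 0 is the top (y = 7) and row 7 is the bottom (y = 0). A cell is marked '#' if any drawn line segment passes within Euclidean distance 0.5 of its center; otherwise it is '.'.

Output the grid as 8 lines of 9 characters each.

Segment 0: (3,2) -> (3,1)
Segment 1: (3,1) -> (3,0)
Segment 2: (3,0) -> (5,-0)
Segment 3: (5,-0) -> (7,-0)
Segment 4: (7,-0) -> (8,-0)

Answer: .........
.........
.........
.........
.........
...#.....
...#.....
...######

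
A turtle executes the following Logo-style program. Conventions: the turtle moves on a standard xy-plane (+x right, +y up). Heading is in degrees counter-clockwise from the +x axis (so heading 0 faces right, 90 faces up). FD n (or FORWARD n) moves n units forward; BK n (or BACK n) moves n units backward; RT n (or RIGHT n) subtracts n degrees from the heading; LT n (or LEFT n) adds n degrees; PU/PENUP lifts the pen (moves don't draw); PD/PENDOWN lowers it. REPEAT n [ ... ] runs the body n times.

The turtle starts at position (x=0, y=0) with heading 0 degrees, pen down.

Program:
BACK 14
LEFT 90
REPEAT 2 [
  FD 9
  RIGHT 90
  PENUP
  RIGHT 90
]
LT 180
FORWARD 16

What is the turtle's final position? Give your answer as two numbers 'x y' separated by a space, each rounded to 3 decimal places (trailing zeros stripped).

Answer: -14 -16

Derivation:
Executing turtle program step by step:
Start: pos=(0,0), heading=0, pen down
BK 14: (0,0) -> (-14,0) [heading=0, draw]
LT 90: heading 0 -> 90
REPEAT 2 [
  -- iteration 1/2 --
  FD 9: (-14,0) -> (-14,9) [heading=90, draw]
  RT 90: heading 90 -> 0
  PU: pen up
  RT 90: heading 0 -> 270
  -- iteration 2/2 --
  FD 9: (-14,9) -> (-14,0) [heading=270, move]
  RT 90: heading 270 -> 180
  PU: pen up
  RT 90: heading 180 -> 90
]
LT 180: heading 90 -> 270
FD 16: (-14,0) -> (-14,-16) [heading=270, move]
Final: pos=(-14,-16), heading=270, 2 segment(s) drawn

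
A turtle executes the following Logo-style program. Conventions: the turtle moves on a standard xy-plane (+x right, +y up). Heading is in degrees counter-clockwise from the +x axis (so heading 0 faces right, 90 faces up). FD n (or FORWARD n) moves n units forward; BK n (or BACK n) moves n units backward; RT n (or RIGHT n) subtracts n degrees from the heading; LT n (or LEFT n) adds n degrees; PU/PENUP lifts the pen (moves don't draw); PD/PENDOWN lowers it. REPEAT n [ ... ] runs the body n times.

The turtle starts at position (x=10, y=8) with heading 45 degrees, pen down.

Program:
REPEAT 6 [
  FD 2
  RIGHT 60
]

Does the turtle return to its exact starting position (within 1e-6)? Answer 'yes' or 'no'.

Answer: yes

Derivation:
Executing turtle program step by step:
Start: pos=(10,8), heading=45, pen down
REPEAT 6 [
  -- iteration 1/6 --
  FD 2: (10,8) -> (11.414,9.414) [heading=45, draw]
  RT 60: heading 45 -> 345
  -- iteration 2/6 --
  FD 2: (11.414,9.414) -> (13.346,8.897) [heading=345, draw]
  RT 60: heading 345 -> 285
  -- iteration 3/6 --
  FD 2: (13.346,8.897) -> (13.864,6.965) [heading=285, draw]
  RT 60: heading 285 -> 225
  -- iteration 4/6 --
  FD 2: (13.864,6.965) -> (12.449,5.551) [heading=225, draw]
  RT 60: heading 225 -> 165
  -- iteration 5/6 --
  FD 2: (12.449,5.551) -> (10.518,6.068) [heading=165, draw]
  RT 60: heading 165 -> 105
  -- iteration 6/6 --
  FD 2: (10.518,6.068) -> (10,8) [heading=105, draw]
  RT 60: heading 105 -> 45
]
Final: pos=(10,8), heading=45, 6 segment(s) drawn

Start position: (10, 8)
Final position: (10, 8)
Distance = 0; < 1e-6 -> CLOSED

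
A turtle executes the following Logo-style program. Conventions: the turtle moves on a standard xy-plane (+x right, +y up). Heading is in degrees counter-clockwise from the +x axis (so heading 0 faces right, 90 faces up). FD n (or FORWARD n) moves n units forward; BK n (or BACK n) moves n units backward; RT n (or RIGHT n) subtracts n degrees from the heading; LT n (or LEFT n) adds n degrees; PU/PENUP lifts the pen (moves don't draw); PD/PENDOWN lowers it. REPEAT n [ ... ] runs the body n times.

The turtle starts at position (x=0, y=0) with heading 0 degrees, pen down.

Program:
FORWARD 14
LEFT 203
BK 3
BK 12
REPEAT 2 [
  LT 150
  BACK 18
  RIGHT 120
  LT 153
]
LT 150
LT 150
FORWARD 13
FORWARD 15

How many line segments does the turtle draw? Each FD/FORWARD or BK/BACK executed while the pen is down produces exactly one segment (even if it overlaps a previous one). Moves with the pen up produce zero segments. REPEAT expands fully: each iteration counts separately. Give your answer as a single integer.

Executing turtle program step by step:
Start: pos=(0,0), heading=0, pen down
FD 14: (0,0) -> (14,0) [heading=0, draw]
LT 203: heading 0 -> 203
BK 3: (14,0) -> (16.762,1.172) [heading=203, draw]
BK 12: (16.762,1.172) -> (27.808,5.861) [heading=203, draw]
REPEAT 2 [
  -- iteration 1/2 --
  LT 150: heading 203 -> 353
  BK 18: (27.808,5.861) -> (9.942,8.055) [heading=353, draw]
  RT 120: heading 353 -> 233
  LT 153: heading 233 -> 26
  -- iteration 2/2 --
  LT 150: heading 26 -> 176
  BK 18: (9.942,8.055) -> (27.898,6.799) [heading=176, draw]
  RT 120: heading 176 -> 56
  LT 153: heading 56 -> 209
]
LT 150: heading 209 -> 359
LT 150: heading 359 -> 149
FD 13: (27.898,6.799) -> (16.755,13.494) [heading=149, draw]
FD 15: (16.755,13.494) -> (3.897,21.22) [heading=149, draw]
Final: pos=(3.897,21.22), heading=149, 7 segment(s) drawn
Segments drawn: 7

Answer: 7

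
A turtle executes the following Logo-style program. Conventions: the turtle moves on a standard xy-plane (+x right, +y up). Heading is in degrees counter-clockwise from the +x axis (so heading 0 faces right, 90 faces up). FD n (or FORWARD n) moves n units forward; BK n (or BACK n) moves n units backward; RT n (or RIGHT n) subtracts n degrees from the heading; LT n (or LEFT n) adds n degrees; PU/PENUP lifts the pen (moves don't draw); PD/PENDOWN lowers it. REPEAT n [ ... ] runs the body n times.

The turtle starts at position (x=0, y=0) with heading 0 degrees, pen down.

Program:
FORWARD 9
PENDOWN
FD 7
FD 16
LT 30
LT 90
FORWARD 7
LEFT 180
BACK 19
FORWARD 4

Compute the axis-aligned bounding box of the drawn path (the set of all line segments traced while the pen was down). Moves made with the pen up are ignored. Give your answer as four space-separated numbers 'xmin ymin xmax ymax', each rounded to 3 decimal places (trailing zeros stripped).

Executing turtle program step by step:
Start: pos=(0,0), heading=0, pen down
FD 9: (0,0) -> (9,0) [heading=0, draw]
PD: pen down
FD 7: (9,0) -> (16,0) [heading=0, draw]
FD 16: (16,0) -> (32,0) [heading=0, draw]
LT 30: heading 0 -> 30
LT 90: heading 30 -> 120
FD 7: (32,0) -> (28.5,6.062) [heading=120, draw]
LT 180: heading 120 -> 300
BK 19: (28.5,6.062) -> (19,22.517) [heading=300, draw]
FD 4: (19,22.517) -> (21,19.053) [heading=300, draw]
Final: pos=(21,19.053), heading=300, 6 segment(s) drawn

Segment endpoints: x in {0, 9, 16, 19, 21, 28.5, 32}, y in {0, 6.062, 19.053, 22.517}
xmin=0, ymin=0, xmax=32, ymax=22.517

Answer: 0 0 32 22.517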